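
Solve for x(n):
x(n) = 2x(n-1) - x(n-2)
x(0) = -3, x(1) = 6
Characteristic equation: x² - 2x + 1 = 0, which is (x - (1))².
Repeated root r = 1.
General solution: x(n) = (A + Bn)·(1)^n.
From x(0) = -3: A = -3.
From x(1) = 6: (A + B)·(1) = 6 ⇒ B = 9.
So x(n) = \left(9 n - 3\right) \cdot (1)^n.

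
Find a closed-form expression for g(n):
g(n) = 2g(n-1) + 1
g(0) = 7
First-order linear non-homogeneous.
Homogeneous solution: g_h(n) = A·(2)^n.
Try constant particular solution g_p = K: K = 2K + 1 ⇒ K = -1.
General: g(n) = A·(2)^n - 1.
Apply g(0) = 7: A - 1 = 7 ⇒ A = 8.
So g(n) = 8 \cdot 2^{n} - 1.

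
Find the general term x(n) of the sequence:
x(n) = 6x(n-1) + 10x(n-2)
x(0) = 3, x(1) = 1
Characteristic equation: x² - 6x - 10 = 0.
Discriminant Δ = (6)² + 4·(10) = 76.
Roots r₁,₂ = (6 ± √76)/2, so r₁ = 3 + \sqrt{19}, r₂ = 3 - \sqrt{19}.
General solution: x(n) = A·r₁^n + B·r₂^n.
From the initial conditions, A + B = 3 and r₁A + r₂B = 1.
Since r₁ - r₂ = √76: A = (1 - (3)r₂)/√76 = \frac{3}{2} - \frac{4 \sqrt{19}}{19}, and B = 3 - A = \frac{4 \sqrt{19}}{19} + \frac{3}{2}.
So x(n) = \left(\frac{3}{2} - \frac{4 \sqrt{19}}{19}\right)\left(3 + \sqrt{19}\right)^n + \left(\frac{4 \sqrt{19}}{19} + \frac{3}{2}\right)\left(3 - \sqrt{19}\right)^n.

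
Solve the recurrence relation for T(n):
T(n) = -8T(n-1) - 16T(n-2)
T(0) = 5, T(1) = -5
Characteristic equation: x² + 8x + 16 = 0, which is (x - (-4))².
Repeated root r = -4.
General solution: T(n) = (A + Bn)·(-4)^n.
From T(0) = 5: A = 5.
From T(1) = -5: (A + B)·(-4) = -5 ⇒ B = - \frac{15}{4}.
So T(n) = \left(5 - \frac{15 n}{4}\right) \cdot (-4)^n.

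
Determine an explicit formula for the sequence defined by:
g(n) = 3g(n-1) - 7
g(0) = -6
First-order linear non-homogeneous.
Homogeneous solution: g_h(n) = A·(3)^n.
Try constant particular solution g_p = K: K = 3K - 7 ⇒ K = \frac{7}{2}.
General: g(n) = A·(3)^n + \frac{7}{2}.
Apply g(0) = -6: A + \frac{7}{2} = -6 ⇒ A = - \frac{19}{2}.
So g(n) = \frac{7}{2} - \frac{19 \cdot 3^{n}}{2}.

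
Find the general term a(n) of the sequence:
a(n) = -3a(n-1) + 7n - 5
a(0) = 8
First-order linear with linear forcing.
Homogeneous solution: a_h(n) = A·(-3)^n.
Try particular a_p(n) = pn + q. Substituting:
  pn + q = -3(p(n-1) + q) + 7n - 5.
Matching the n-coefficient: p = -3p + 7 ⇒ p = \frac{7}{4}.
Matching constants: q = 3p - 3q - 5 ⇒ q = \frac{1}{16}.
General: a(n) = A·(-3)^n + \frac{7 n}{4} + \frac{1}{16}.
Apply a(0) = 8: A + \frac{1}{16} = 8 ⇒ A = \frac{127}{16}.
So a(n) = \frac{127 \left(-3\right)^{n}}{16} + \frac{7 n}{4} + \frac{1}{16}.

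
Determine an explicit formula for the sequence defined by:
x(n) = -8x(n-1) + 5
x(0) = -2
First-order linear non-homogeneous.
Homogeneous solution: x_h(n) = A·(-8)^n.
Try constant particular solution x_p = K: K = -8K + 5 ⇒ K = \frac{5}{9}.
General: x(n) = A·(-8)^n + \frac{5}{9}.
Apply x(0) = -2: A + \frac{5}{9} = -2 ⇒ A = - \frac{23}{9}.
So x(n) = \frac{5}{9} - \frac{23 \left(-8\right)^{n}}{9}.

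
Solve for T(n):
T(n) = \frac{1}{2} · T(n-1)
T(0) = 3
Pure geometric recurrence with ratio \frac{1}{2}.
By induction T(n) = T(0) · (\frac{1}{2})^n = 3 \cdot 2^{- n}.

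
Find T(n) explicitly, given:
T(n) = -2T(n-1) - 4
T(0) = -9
First-order linear non-homogeneous.
Homogeneous solution: T_h(n) = A·(-2)^n.
Try constant particular solution T_p = K: K = -2K - 4 ⇒ K = - \frac{4}{3}.
General: T(n) = A·(-2)^n - \frac{4}{3}.
Apply T(0) = -9: A - \frac{4}{3} = -9 ⇒ A = - \frac{23}{3}.
So T(n) = - \frac{23 \left(-2\right)^{n}}{3} - \frac{4}{3}.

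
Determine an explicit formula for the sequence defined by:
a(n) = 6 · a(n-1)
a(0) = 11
Pure geometric recurrence with ratio 6.
By induction a(n) = a(0) · (6)^n = 11 \cdot 6^{n}.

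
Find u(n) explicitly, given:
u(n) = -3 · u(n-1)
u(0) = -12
Pure geometric recurrence with ratio -3.
By induction u(n) = u(0) · (-3)^n = - 12 \left(-3\right)^{n}.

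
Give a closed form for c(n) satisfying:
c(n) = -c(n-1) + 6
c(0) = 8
First-order linear non-homogeneous.
Homogeneous solution: c_h(n) = A·(-1)^n.
Try constant particular solution c_p = K: K = -K + 6 ⇒ K = 3.
General: c(n) = A·(-1)^n + 3.
Apply c(0) = 8: A + 3 = 8 ⇒ A = 5.
So c(n) = 5 \left(-1\right)^{n} + 3.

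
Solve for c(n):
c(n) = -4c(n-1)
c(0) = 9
This is a homogeneous first-order recurrence with ratio -4.
By induction c(n) = c(0) · (-4)^n = 9 \left(-4\right)^{n}.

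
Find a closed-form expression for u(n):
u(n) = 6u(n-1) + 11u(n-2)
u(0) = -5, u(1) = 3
Characteristic equation: x² - 6x - 11 = 0.
Discriminant Δ = (6)² + 4·(11) = 80.
Roots r₁,₂ = (6 ± √80)/2, so r₁ = 3 + 2 \sqrt{5}, r₂ = 3 - 2 \sqrt{5}.
General solution: u(n) = A·r₁^n + B·r₂^n.
From the initial conditions, A + B = -5 and r₁A + r₂B = 3.
Since r₁ - r₂ = √80: A = (3 - (-5)r₂)/√80 = - \frac{5}{2} + \frac{9 \sqrt{5}}{10}, and B = -5 - A = - \frac{5}{2} - \frac{9 \sqrt{5}}{10}.
So u(n) = \left(- \frac{5}{2} + \frac{9 \sqrt{5}}{10}\right)\left(3 + 2 \sqrt{5}\right)^n + \left(- \frac{5}{2} - \frac{9 \sqrt{5}}{10}\right)\left(3 - 2 \sqrt{5}\right)^n.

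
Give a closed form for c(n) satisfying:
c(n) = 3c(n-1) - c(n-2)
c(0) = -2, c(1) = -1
Characteristic equation: x² - 3x + 1 = 0.
Discriminant Δ = (3)² + 4·(-1) = 5.
Roots r₁,₂ = (3 ± √5)/2, so r₁ = \frac{\sqrt{5}}{2} + \frac{3}{2}, r₂ = \frac{3}{2} - \frac{\sqrt{5}}{2}.
General solution: c(n) = A·r₁^n + B·r₂^n.
From the initial conditions, A + B = -2 and r₁A + r₂B = -1.
Since r₁ - r₂ = √5: A = (-1 - (-2)r₂)/√5 = -1 + \frac{2 \sqrt{5}}{5}, and B = -2 - A = -1 - \frac{2 \sqrt{5}}{5}.
So c(n) = \left(-1 + \frac{2 \sqrt{5}}{5}\right)\left(\frac{\sqrt{5}}{2} + \frac{3}{2}\right)^n + \left(-1 - \frac{2 \sqrt{5}}{5}\right)\left(\frac{3}{2} - \frac{\sqrt{5}}{2}\right)^n.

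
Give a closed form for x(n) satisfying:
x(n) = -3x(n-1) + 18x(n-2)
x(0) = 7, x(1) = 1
Characteristic equation: x² + 3x - 18 = 0, which factors as (x - (-6))(x - (3)) = 0.
Roots r₁ = -6, r₂ = 3 (distinct).
General solution: x(n) = A·(-6)^n + B·(3)^n.
From x(0) = 7: A + B = 7.
From x(1) = 1: -6A + 3B = 1.
Solving: A = \frac{20}{9}, B = \frac{43}{9}.
So x(n) = \frac{20 \left(-6\right)^{n}}{9} + \frac{43 \cdot 3^{n}}{9}.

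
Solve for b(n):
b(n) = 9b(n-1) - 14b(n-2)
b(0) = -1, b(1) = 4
Characteristic equation: x² - 9x + 14 = 0, which factors as (x - (2))(x - (7)) = 0.
Roots r₁ = 2, r₂ = 7 (distinct).
General solution: b(n) = A·(2)^n + B·(7)^n.
From b(0) = -1: A + B = -1.
From b(1) = 4: 2A + 7B = 4.
Solving: A = - \frac{11}{5}, B = \frac{6}{5}.
So b(n) = - \frac{11 \cdot 2^{n}}{5} + \frac{6 \cdot 7^{n}}{5}.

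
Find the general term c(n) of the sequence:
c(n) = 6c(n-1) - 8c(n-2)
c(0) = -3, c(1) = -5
Characteristic equation: x² - 6x + 8 = 0, which factors as (x - (2))(x - (4)) = 0.
Roots r₁ = 2, r₂ = 4 (distinct).
General solution: c(n) = A·(2)^n + B·(4)^n.
From c(0) = -3: A + B = -3.
From c(1) = -5: 2A + 4B = -5.
Solving: A = - \frac{7}{2}, B = \frac{1}{2}.
So c(n) = - \frac{7 \cdot 2^{n}}{2} + \frac{4^{n}}{2}.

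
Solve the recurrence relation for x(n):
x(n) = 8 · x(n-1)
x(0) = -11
Pure geometric recurrence with ratio 8.
By induction x(n) = x(0) · (8)^n = - 11 \cdot 8^{n}.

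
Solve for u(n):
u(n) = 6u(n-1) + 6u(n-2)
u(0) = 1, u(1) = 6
Characteristic equation: x² - 6x - 6 = 0.
Discriminant Δ = (6)² + 4·(6) = 60.
Roots r₁,₂ = (6 ± √60)/2, so r₁ = 3 + \sqrt{15}, r₂ = 3 - \sqrt{15}.
General solution: u(n) = A·r₁^n + B·r₂^n.
From the initial conditions, A + B = 1 and r₁A + r₂B = 6.
Since r₁ - r₂ = √60: A = (6 - (1)r₂)/√60 = \frac{\sqrt{15}}{10} + \frac{1}{2}, and B = 1 - A = \frac{1}{2} - \frac{\sqrt{15}}{10}.
So u(n) = \left(\frac{\sqrt{15}}{10} + \frac{1}{2}\right)\left(3 + \sqrt{15}\right)^n + \left(\frac{1}{2} - \frac{\sqrt{15}}{10}\right)\left(3 - \sqrt{15}\right)^n.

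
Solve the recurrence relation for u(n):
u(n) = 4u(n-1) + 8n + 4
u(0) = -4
First-order linear with linear forcing.
Homogeneous solution: u_h(n) = A·(4)^n.
Try particular u_p(n) = pn + q. Substituting:
  pn + q = 4(p(n-1) + q) + 8n + 4.
Matching the n-coefficient: p = 4p + 8 ⇒ p = - \frac{8}{3}.
Matching constants: q = -4p + 4q + 4 ⇒ q = - \frac{44}{9}.
General: u(n) = A·(4)^n - \frac{8 n}{3} - \frac{44}{9}.
Apply u(0) = -4: A - \frac{44}{9} = -4 ⇒ A = \frac{8}{9}.
So u(n) = \frac{8 \cdot 4^{n}}{9} - \frac{8 n}{3} - \frac{44}{9}.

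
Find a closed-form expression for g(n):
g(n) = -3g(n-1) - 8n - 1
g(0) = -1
First-order linear with linear forcing.
Homogeneous solution: g_h(n) = A·(-3)^n.
Try particular g_p(n) = pn + q. Substituting:
  pn + q = -3(p(n-1) + q) - 8n - 1.
Matching the n-coefficient: p = -3p - 8 ⇒ p = -2.
Matching constants: q = 3p - 3q - 1 ⇒ q = - \frac{7}{4}.
General: g(n) = A·(-3)^n - 2 n - \frac{7}{4}.
Apply g(0) = -1: A - \frac{7}{4} = -1 ⇒ A = \frac{3}{4}.
So g(n) = \frac{3 \left(-3\right)^{n}}{4} - 2 n - \frac{7}{4}.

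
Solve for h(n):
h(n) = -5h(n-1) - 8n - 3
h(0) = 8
First-order linear with linear forcing.
Homogeneous solution: h_h(n) = A·(-5)^n.
Try particular h_p(n) = pn + q. Substituting:
  pn + q = -5(p(n-1) + q) - 8n - 3.
Matching the n-coefficient: p = -5p - 8 ⇒ p = - \frac{4}{3}.
Matching constants: q = 5p - 5q - 3 ⇒ q = - \frac{29}{18}.
General: h(n) = A·(-5)^n - \frac{4 n}{3} - \frac{29}{18}.
Apply h(0) = 8: A - \frac{29}{18} = 8 ⇒ A = \frac{173}{18}.
So h(n) = \frac{173 \left(-5\right)^{n}}{18} - \frac{4 n}{3} - \frac{29}{18}.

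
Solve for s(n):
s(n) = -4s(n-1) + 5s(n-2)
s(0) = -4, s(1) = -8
Characteristic equation: x² + 4x - 5 = 0, which factors as (x - (-5))(x - (1)) = 0.
Roots r₁ = -5, r₂ = 1 (distinct).
General solution: s(n) = A·(-5)^n + B·(1)^n.
From s(0) = -4: A + B = -4.
From s(1) = -8: -5A + B = -8.
Solving: A = \frac{2}{3}, B = - \frac{14}{3}.
So s(n) = \frac{2 \left(-5\right)^{n}}{3} - \frac{14}{3}.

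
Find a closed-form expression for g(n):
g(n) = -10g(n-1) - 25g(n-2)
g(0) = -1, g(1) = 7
Characteristic equation: x² + 10x + 25 = 0, which is (x - (-5))².
Repeated root r = -5.
General solution: g(n) = (A + Bn)·(-5)^n.
From g(0) = -1: A = -1.
From g(1) = 7: (A + B)·(-5) = 7 ⇒ B = - \frac{2}{5}.
So g(n) = \left(- \frac{2 n}{5} - 1\right) \cdot (-5)^n.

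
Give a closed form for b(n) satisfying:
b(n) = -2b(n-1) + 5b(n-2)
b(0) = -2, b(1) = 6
Characteristic equation: x² + 2x - 5 = 0.
Discriminant Δ = (-2)² + 4·(5) = 24.
Roots r₁,₂ = (-2 ± √24)/2, so r₁ = -1 + \sqrt{6}, r₂ = - \sqrt{6} - 1.
General solution: b(n) = A·r₁^n + B·r₂^n.
From the initial conditions, A + B = -2 and r₁A + r₂B = 6.
Since r₁ - r₂ = √24: A = (6 - (-2)r₂)/√24 = -1 + \frac{\sqrt{6}}{3}, and B = -2 - A = -1 - \frac{\sqrt{6}}{3}.
So b(n) = \left(-1 + \frac{\sqrt{6}}{3}\right)\left(-1 + \sqrt{6}\right)^n + \left(-1 - \frac{\sqrt{6}}{3}\right)\left(- \sqrt{6} - 1\right)^n.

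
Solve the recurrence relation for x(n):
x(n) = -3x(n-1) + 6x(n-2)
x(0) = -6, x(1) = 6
Characteristic equation: x² + 3x - 6 = 0.
Discriminant Δ = (-3)² + 4·(6) = 33.
Roots r₁,₂ = (-3 ± √33)/2, so r₁ = - \frac{3}{2} + \frac{\sqrt{33}}{2}, r₂ = - \frac{\sqrt{33}}{2} - \frac{3}{2}.
General solution: x(n) = A·r₁^n + B·r₂^n.
From the initial conditions, A + B = -6 and r₁A + r₂B = 6.
Since r₁ - r₂ = √33: A = (6 - (-6)r₂)/√33 = -3 - \frac{\sqrt{33}}{11}, and B = -6 - A = -3 + \frac{\sqrt{33}}{11}.
So x(n) = \left(-3 - \frac{\sqrt{33}}{11}\right)\left(- \frac{3}{2} + \frac{\sqrt{33}}{2}\right)^n + \left(-3 + \frac{\sqrt{33}}{11}\right)\left(- \frac{\sqrt{33}}{2} - \frac{3}{2}\right)^n.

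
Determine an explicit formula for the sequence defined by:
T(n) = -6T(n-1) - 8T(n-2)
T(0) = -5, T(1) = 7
Characteristic equation: x² + 6x + 8 = 0, which factors as (x - (-4))(x - (-2)) = 0.
Roots r₁ = -4, r₂ = -2 (distinct).
General solution: T(n) = A·(-4)^n + B·(-2)^n.
From T(0) = -5: A + B = -5.
From T(1) = 7: -4A - 2B = 7.
Solving: A = \frac{3}{2}, B = - \frac{13}{2}.
So T(n) = - \frac{13 \left(-2\right)^{n}}{2} + \frac{3 \left(-4\right)^{n}}{2}.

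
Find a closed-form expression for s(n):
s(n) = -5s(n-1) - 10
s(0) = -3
First-order linear non-homogeneous.
Homogeneous solution: s_h(n) = A·(-5)^n.
Try constant particular solution s_p = K: K = -5K - 10 ⇒ K = - \frac{5}{3}.
General: s(n) = A·(-5)^n - \frac{5}{3}.
Apply s(0) = -3: A - \frac{5}{3} = -3 ⇒ A = - \frac{4}{3}.
So s(n) = - \frac{4 \left(-5\right)^{n}}{3} - \frac{5}{3}.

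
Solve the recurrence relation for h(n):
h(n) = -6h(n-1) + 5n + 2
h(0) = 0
First-order linear with linear forcing.
Homogeneous solution: h_h(n) = A·(-6)^n.
Try particular h_p(n) = pn + q. Substituting:
  pn + q = -6(p(n-1) + q) + 5n + 2.
Matching the n-coefficient: p = -6p + 5 ⇒ p = \frac{5}{7}.
Matching constants: q = 6p - 6q + 2 ⇒ q = \frac{44}{49}.
General: h(n) = A·(-6)^n + \frac{5 n}{7} + \frac{44}{49}.
Apply h(0) = 0: A + \frac{44}{49} = 0 ⇒ A = - \frac{44}{49}.
So h(n) = - \frac{44 \left(-6\right)^{n}}{49} + \frac{5 n}{7} + \frac{44}{49}.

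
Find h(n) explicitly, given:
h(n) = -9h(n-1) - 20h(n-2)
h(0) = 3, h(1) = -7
Characteristic equation: x² + 9x + 20 = 0, which factors as (x - (-4))(x - (-5)) = 0.
Roots r₁ = -4, r₂ = -5 (distinct).
General solution: h(n) = A·(-4)^n + B·(-5)^n.
From h(0) = 3: A + B = 3.
From h(1) = -7: -4A - 5B = -7.
Solving: A = 8, B = -5.
So h(n) = 8 \left(-4\right)^{n} - 5 \left(-5\right)^{n}.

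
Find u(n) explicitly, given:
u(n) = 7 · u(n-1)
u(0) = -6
Pure geometric recurrence with ratio 7.
By induction u(n) = u(0) · (7)^n = - 6 \cdot 7^{n}.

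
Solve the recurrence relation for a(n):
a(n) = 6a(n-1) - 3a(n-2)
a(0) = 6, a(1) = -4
Characteristic equation: x² - 6x + 3 = 0.
Discriminant Δ = (6)² + 4·(-3) = 24.
Roots r₁,₂ = (6 ± √24)/2, so r₁ = \sqrt{6} + 3, r₂ = 3 - \sqrt{6}.
General solution: a(n) = A·r₁^n + B·r₂^n.
From the initial conditions, A + B = 6 and r₁A + r₂B = -4.
Since r₁ - r₂ = √24: A = (-4 - (6)r₂)/√24 = 3 - \frac{11 \sqrt{6}}{6}, and B = 6 - A = 3 + \frac{11 \sqrt{6}}{6}.
So a(n) = \left(3 - \frac{11 \sqrt{6}}{6}\right)\left(\sqrt{6} + 3\right)^n + \left(3 + \frac{11 \sqrt{6}}{6}\right)\left(3 - \sqrt{6}\right)^n.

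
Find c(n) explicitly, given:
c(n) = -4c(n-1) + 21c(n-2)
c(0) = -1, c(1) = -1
Characteristic equation: x² + 4x - 21 = 0, which factors as (x - (-7))(x - (3)) = 0.
Roots r₁ = -7, r₂ = 3 (distinct).
General solution: c(n) = A·(-7)^n + B·(3)^n.
From c(0) = -1: A + B = -1.
From c(1) = -1: -7A + 3B = -1.
Solving: A = - \frac{1}{5}, B = - \frac{4}{5}.
So c(n) = - \frac{\left(-7\right)^{n}}{5} - \frac{4 \cdot 3^{n}}{5}.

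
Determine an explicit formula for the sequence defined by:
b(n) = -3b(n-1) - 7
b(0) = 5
First-order linear non-homogeneous.
Homogeneous solution: b_h(n) = A·(-3)^n.
Try constant particular solution b_p = K: K = -3K - 7 ⇒ K = - \frac{7}{4}.
General: b(n) = A·(-3)^n - \frac{7}{4}.
Apply b(0) = 5: A - \frac{7}{4} = 5 ⇒ A = \frac{27}{4}.
So b(n) = \frac{27 \left(-3\right)^{n}}{4} - \frac{7}{4}.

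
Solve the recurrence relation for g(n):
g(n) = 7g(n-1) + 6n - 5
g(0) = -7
First-order linear with linear forcing.
Homogeneous solution: g_h(n) = A·(7)^n.
Try particular g_p(n) = pn + q. Substituting:
  pn + q = 7(p(n-1) + q) + 6n - 5.
Matching the n-coefficient: p = 7p + 6 ⇒ p = -1.
Matching constants: q = -7p + 7q - 5 ⇒ q = - \frac{1}{3}.
General: g(n) = A·(7)^n - n - \frac{1}{3}.
Apply g(0) = -7: A - \frac{1}{3} = -7 ⇒ A = - \frac{20}{3}.
So g(n) = - \frac{20 \cdot 7^{n}}{3} - n - \frac{1}{3}.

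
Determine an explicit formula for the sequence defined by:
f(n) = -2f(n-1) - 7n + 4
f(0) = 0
First-order linear with linear forcing.
Homogeneous solution: f_h(n) = A·(-2)^n.
Try particular f_p(n) = pn + q. Substituting:
  pn + q = -2(p(n-1) + q) - 7n + 4.
Matching the n-coefficient: p = -2p - 7 ⇒ p = - \frac{7}{3}.
Matching constants: q = 2p - 2q + 4 ⇒ q = - \frac{2}{9}.
General: f(n) = A·(-2)^n - \frac{7 n}{3} - \frac{2}{9}.
Apply f(0) = 0: A - \frac{2}{9} = 0 ⇒ A = \frac{2}{9}.
So f(n) = \frac{2 \left(-2\right)^{n}}{9} - \frac{7 n}{3} - \frac{2}{9}.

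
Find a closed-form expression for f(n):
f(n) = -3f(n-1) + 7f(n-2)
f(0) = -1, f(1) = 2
Characteristic equation: x² + 3x - 7 = 0.
Discriminant Δ = (-3)² + 4·(7) = 37.
Roots r₁,₂ = (-3 ± √37)/2, so r₁ = - \frac{3}{2} + \frac{\sqrt{37}}{2}, r₂ = - \frac{\sqrt{37}}{2} - \frac{3}{2}.
General solution: f(n) = A·r₁^n + B·r₂^n.
From the initial conditions, A + B = -1 and r₁A + r₂B = 2.
Since r₁ - r₂ = √37: A = (2 - (-1)r₂)/√37 = - \frac{1}{2} + \frac{\sqrt{37}}{74}, and B = -1 - A = - \frac{1}{2} - \frac{\sqrt{37}}{74}.
So f(n) = \left(- \frac{1}{2} + \frac{\sqrt{37}}{74}\right)\left(- \frac{3}{2} + \frac{\sqrt{37}}{2}\right)^n + \left(- \frac{1}{2} - \frac{\sqrt{37}}{74}\right)\left(- \frac{\sqrt{37}}{2} - \frac{3}{2}\right)^n.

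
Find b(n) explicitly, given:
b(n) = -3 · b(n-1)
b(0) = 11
Pure geometric recurrence with ratio -3.
By induction b(n) = b(0) · (-3)^n = 11 \left(-3\right)^{n}.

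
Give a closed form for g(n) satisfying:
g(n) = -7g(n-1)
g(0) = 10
This is a homogeneous first-order recurrence with ratio -7.
By induction g(n) = g(0) · (-7)^n = 10 \left(-7\right)^{n}.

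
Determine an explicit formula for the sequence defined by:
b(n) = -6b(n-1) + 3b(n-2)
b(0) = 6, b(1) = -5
Characteristic equation: x² + 6x - 3 = 0.
Discriminant Δ = (-6)² + 4·(3) = 48.
Roots r₁,₂ = (-6 ± √48)/2, so r₁ = -3 + 2 \sqrt{3}, r₂ = - 2 \sqrt{3} - 3.
General solution: b(n) = A·r₁^n + B·r₂^n.
From the initial conditions, A + B = 6 and r₁A + r₂B = -5.
Since r₁ - r₂ = √48: A = (-5 - (6)r₂)/√48 = \frac{13 \sqrt{3}}{12} + 3, and B = 6 - A = 3 - \frac{13 \sqrt{3}}{12}.
So b(n) = \left(\frac{13 \sqrt{3}}{12} + 3\right)\left(-3 + 2 \sqrt{3}\right)^n + \left(3 - \frac{13 \sqrt{3}}{12}\right)\left(- 2 \sqrt{3} - 3\right)^n.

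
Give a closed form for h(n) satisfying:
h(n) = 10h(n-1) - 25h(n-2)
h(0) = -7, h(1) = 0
Characteristic equation: x² - 10x + 25 = 0, which is (x - (5))².
Repeated root r = 5.
General solution: h(n) = (A + Bn)·(5)^n.
From h(0) = -7: A = -7.
From h(1) = 0: (A + B)·(5) = 0 ⇒ B = 7.
So h(n) = \left(7 n - 7\right) \cdot (5)^n.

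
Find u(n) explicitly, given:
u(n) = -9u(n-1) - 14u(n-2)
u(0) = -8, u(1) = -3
Characteristic equation: x² + 9x + 14 = 0, which factors as (x - (-2))(x - (-7)) = 0.
Roots r₁ = -2, r₂ = -7 (distinct).
General solution: u(n) = A·(-2)^n + B·(-7)^n.
From u(0) = -8: A + B = -8.
From u(1) = -3: -2A - 7B = -3.
Solving: A = - \frac{59}{5}, B = \frac{19}{5}.
So u(n) = - \frac{59 \left(-2\right)^{n}}{5} + \frac{19 \left(-7\right)^{n}}{5}.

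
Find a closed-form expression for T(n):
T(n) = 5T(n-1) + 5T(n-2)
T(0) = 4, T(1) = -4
Characteristic equation: x² - 5x - 5 = 0.
Discriminant Δ = (5)² + 4·(5) = 45.
Roots r₁,₂ = (5 ± √45)/2, so r₁ = \frac{5}{2} + \frac{3 \sqrt{5}}{2}, r₂ = \frac{5}{2} - \frac{3 \sqrt{5}}{2}.
General solution: T(n) = A·r₁^n + B·r₂^n.
From the initial conditions, A + B = 4 and r₁A + r₂B = -4.
Since r₁ - r₂ = √45: A = (-4 - (4)r₂)/√45 = 2 - \frac{14 \sqrt{5}}{15}, and B = 4 - A = 2 + \frac{14 \sqrt{5}}{15}.
So T(n) = \left(2 - \frac{14 \sqrt{5}}{15}\right)\left(\frac{5}{2} + \frac{3 \sqrt{5}}{2}\right)^n + \left(2 + \frac{14 \sqrt{5}}{15}\right)\left(\frac{5}{2} - \frac{3 \sqrt{5}}{2}\right)^n.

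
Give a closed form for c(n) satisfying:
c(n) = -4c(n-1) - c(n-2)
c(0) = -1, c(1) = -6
Characteristic equation: x² + 4x + 1 = 0.
Discriminant Δ = (-4)² + 4·(-1) = 12.
Roots r₁,₂ = (-4 ± √12)/2, so r₁ = -2 + \sqrt{3}, r₂ = -2 - \sqrt{3}.
General solution: c(n) = A·r₁^n + B·r₂^n.
From the initial conditions, A + B = -1 and r₁A + r₂B = -6.
Since r₁ - r₂ = √12: A = (-6 - (-1)r₂)/√12 = - \frac{4 \sqrt{3}}{3} - \frac{1}{2}, and B = -1 - A = - \frac{1}{2} + \frac{4 \sqrt{3}}{3}.
So c(n) = \left(- \frac{4 \sqrt{3}}{3} - \frac{1}{2}\right)\left(-2 + \sqrt{3}\right)^n + \left(- \frac{1}{2} + \frac{4 \sqrt{3}}{3}\right)\left(-2 - \sqrt{3}\right)^n.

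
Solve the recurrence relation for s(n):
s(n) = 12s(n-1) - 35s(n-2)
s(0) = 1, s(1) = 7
Characteristic equation: x² - 12x + 35 = 0, which factors as (x - (5))(x - (7)) = 0.
Roots r₁ = 5, r₂ = 7 (distinct).
General solution: s(n) = A·(5)^n + B·(7)^n.
From s(0) = 1: A + B = 1.
From s(1) = 7: 5A + 7B = 7.
Solving: A = 0, B = 1.
So s(n) = 7^{n}.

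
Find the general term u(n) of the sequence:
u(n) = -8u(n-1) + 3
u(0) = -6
First-order linear non-homogeneous.
Homogeneous solution: u_h(n) = A·(-8)^n.
Try constant particular solution u_p = K: K = -8K + 3 ⇒ K = \frac{1}{3}.
General: u(n) = A·(-8)^n + \frac{1}{3}.
Apply u(0) = -6: A + \frac{1}{3} = -6 ⇒ A = - \frac{19}{3}.
So u(n) = \frac{1}{3} - \frac{19 \left(-8\right)^{n}}{3}.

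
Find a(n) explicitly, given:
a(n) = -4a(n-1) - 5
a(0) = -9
First-order linear non-homogeneous.
Homogeneous solution: a_h(n) = A·(-4)^n.
Try constant particular solution a_p = K: K = -4K - 5 ⇒ K = -1.
General: a(n) = A·(-4)^n - 1.
Apply a(0) = -9: A - 1 = -9 ⇒ A = -8.
So a(n) = - 8 \left(-4\right)^{n} - 1.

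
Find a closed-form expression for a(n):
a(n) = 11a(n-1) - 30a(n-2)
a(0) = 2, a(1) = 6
Characteristic equation: x² - 11x + 30 = 0, which factors as (x - (6))(x - (5)) = 0.
Roots r₁ = 6, r₂ = 5 (distinct).
General solution: a(n) = A·(6)^n + B·(5)^n.
From a(0) = 2: A + B = 2.
From a(1) = 6: 6A + 5B = 6.
Solving: A = -4, B = 6.
So a(n) = 6 \cdot 5^{n} - 4 \cdot 6^{n}.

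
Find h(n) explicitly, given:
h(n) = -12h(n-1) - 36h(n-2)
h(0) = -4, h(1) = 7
Characteristic equation: x² + 12x + 36 = 0, which is (x - (-6))².
Repeated root r = -6.
General solution: h(n) = (A + Bn)·(-6)^n.
From h(0) = -4: A = -4.
From h(1) = 7: (A + B)·(-6) = 7 ⇒ B = \frac{17}{6}.
So h(n) = \left(\frac{17 n}{6} - 4\right) \cdot (-6)^n.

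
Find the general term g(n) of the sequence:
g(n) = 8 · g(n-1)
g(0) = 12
Pure geometric recurrence with ratio 8.
By induction g(n) = g(0) · (8)^n = 12 \cdot 8^{n}.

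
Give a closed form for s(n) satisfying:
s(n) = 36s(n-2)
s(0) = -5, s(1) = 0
Characteristic equation: x² - 36 = 0, which factors as (x - (-6))(x - (6)) = 0.
Roots r₁ = -6, r₂ = 6 (distinct).
General solution: s(n) = A·(-6)^n + B·(6)^n.
From s(0) = -5: A + B = -5.
From s(1) = 0: -6A + 6B = 0.
Solving: A = - \frac{5}{2}, B = - \frac{5}{2}.
So s(n) = - \frac{5 \left(-6\right)^{n}}{2} - \frac{5 \cdot 6^{n}}{2}.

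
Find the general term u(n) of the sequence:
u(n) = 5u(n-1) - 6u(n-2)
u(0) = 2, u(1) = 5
Characteristic equation: x² - 5x + 6 = 0, which factors as (x - (3))(x - (2)) = 0.
Roots r₁ = 3, r₂ = 2 (distinct).
General solution: u(n) = A·(3)^n + B·(2)^n.
From u(0) = 2: A + B = 2.
From u(1) = 5: 3A + 2B = 5.
Solving: A = 1, B = 1.
So u(n) = 2^{n} + 3^{n}.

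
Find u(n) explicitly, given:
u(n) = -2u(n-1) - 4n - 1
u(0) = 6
First-order linear with linear forcing.
Homogeneous solution: u_h(n) = A·(-2)^n.
Try particular u_p(n) = pn + q. Substituting:
  pn + q = -2(p(n-1) + q) - 4n - 1.
Matching the n-coefficient: p = -2p - 4 ⇒ p = - \frac{4}{3}.
Matching constants: q = 2p - 2q - 1 ⇒ q = - \frac{11}{9}.
General: u(n) = A·(-2)^n - \frac{4 n}{3} - \frac{11}{9}.
Apply u(0) = 6: A - \frac{11}{9} = 6 ⇒ A = \frac{65}{9}.
So u(n) = \frac{65 \left(-2\right)^{n}}{9} - \frac{4 n}{3} - \frac{11}{9}.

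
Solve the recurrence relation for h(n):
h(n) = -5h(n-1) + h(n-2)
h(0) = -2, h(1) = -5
Characteristic equation: x² + 5x - 1 = 0.
Discriminant Δ = (-5)² + 4·(1) = 29.
Roots r₁,₂ = (-5 ± √29)/2, so r₁ = - \frac{5}{2} + \frac{\sqrt{29}}{2}, r₂ = - \frac{\sqrt{29}}{2} - \frac{5}{2}.
General solution: h(n) = A·r₁^n + B·r₂^n.
From the initial conditions, A + B = -2 and r₁A + r₂B = -5.
Since r₁ - r₂ = √29: A = (-5 - (-2)r₂)/√29 = - \frac{10 \sqrt{29}}{29} - 1, and B = -2 - A = -1 + \frac{10 \sqrt{29}}{29}.
So h(n) = \left(- \frac{10 \sqrt{29}}{29} - 1\right)\left(- \frac{5}{2} + \frac{\sqrt{29}}{2}\right)^n + \left(-1 + \frac{10 \sqrt{29}}{29}\right)\left(- \frac{\sqrt{29}}{2} - \frac{5}{2}\right)^n.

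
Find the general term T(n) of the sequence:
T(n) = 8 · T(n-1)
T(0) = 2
Pure geometric recurrence with ratio 8.
By induction T(n) = T(0) · (8)^n = 2 \cdot 8^{n}.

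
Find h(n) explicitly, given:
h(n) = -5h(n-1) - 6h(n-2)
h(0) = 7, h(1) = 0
Characteristic equation: x² + 5x + 6 = 0, which factors as (x - (-2))(x - (-3)) = 0.
Roots r₁ = -2, r₂ = -3 (distinct).
General solution: h(n) = A·(-2)^n + B·(-3)^n.
From h(0) = 7: A + B = 7.
From h(1) = 0: -2A - 3B = 0.
Solving: A = 21, B = -14.
So h(n) = 21 \left(-2\right)^{n} - 14 \left(-3\right)^{n}.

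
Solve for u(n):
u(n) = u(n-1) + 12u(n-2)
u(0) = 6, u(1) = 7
Characteristic equation: x² - x - 12 = 0, which factors as (x - (4))(x - (-3)) = 0.
Roots r₁ = 4, r₂ = -3 (distinct).
General solution: u(n) = A·(4)^n + B·(-3)^n.
From u(0) = 6: A + B = 6.
From u(1) = 7: 4A - 3B = 7.
Solving: A = \frac{25}{7}, B = \frac{17}{7}.
So u(n) = \frac{17 \left(-3\right)^{n}}{7} + \frac{25 \cdot 4^{n}}{7}.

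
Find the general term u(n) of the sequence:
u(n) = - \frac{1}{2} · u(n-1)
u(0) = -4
Pure geometric recurrence with ratio - \frac{1}{2}.
By induction u(n) = u(0) · (- \frac{1}{2})^n = - 4 \left(- \frac{1}{2}\right)^{n}.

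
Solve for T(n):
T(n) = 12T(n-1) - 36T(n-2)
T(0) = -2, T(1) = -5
Characteristic equation: x² - 12x + 36 = 0, which is (x - (6))².
Repeated root r = 6.
General solution: T(n) = (A + Bn)·(6)^n.
From T(0) = -2: A = -2.
From T(1) = -5: (A + B)·(6) = -5 ⇒ B = \frac{7}{6}.
So T(n) = \left(\frac{7 n}{6} - 2\right) \cdot (6)^n.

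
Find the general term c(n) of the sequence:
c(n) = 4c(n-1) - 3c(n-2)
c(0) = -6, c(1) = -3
Characteristic equation: x² - 4x + 3 = 0, which factors as (x - (1))(x - (3)) = 0.
Roots r₁ = 1, r₂ = 3 (distinct).
General solution: c(n) = A·(1)^n + B·(3)^n.
From c(0) = -6: A + B = -6.
From c(1) = -3: A + 3B = -3.
Solving: A = - \frac{15}{2}, B = \frac{3}{2}.
So c(n) = \frac{3 \cdot 3^{n}}{2} - \frac{15}{2}.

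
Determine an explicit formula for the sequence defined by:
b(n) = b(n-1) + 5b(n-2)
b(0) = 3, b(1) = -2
Characteristic equation: x² - x - 5 = 0.
Discriminant Δ = (1)² + 4·(5) = 21.
Roots r₁,₂ = (1 ± √21)/2, so r₁ = \frac{1}{2} + \frac{\sqrt{21}}{2}, r₂ = \frac{1}{2} - \frac{\sqrt{21}}{2}.
General solution: b(n) = A·r₁^n + B·r₂^n.
From the initial conditions, A + B = 3 and r₁A + r₂B = -2.
Since r₁ - r₂ = √21: A = (-2 - (3)r₂)/√21 = \frac{3}{2} - \frac{\sqrt{21}}{6}, and B = 3 - A = \frac{\sqrt{21}}{6} + \frac{3}{2}.
So b(n) = \left(\frac{3}{2} - \frac{\sqrt{21}}{6}\right)\left(\frac{1}{2} + \frac{\sqrt{21}}{2}\right)^n + \left(\frac{\sqrt{21}}{6} + \frac{3}{2}\right)\left(\frac{1}{2} - \frac{\sqrt{21}}{2}\right)^n.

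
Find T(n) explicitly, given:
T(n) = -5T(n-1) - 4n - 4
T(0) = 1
First-order linear with linear forcing.
Homogeneous solution: T_h(n) = A·(-5)^n.
Try particular T_p(n) = pn + q. Substituting:
  pn + q = -5(p(n-1) + q) - 4n - 4.
Matching the n-coefficient: p = -5p - 4 ⇒ p = - \frac{2}{3}.
Matching constants: q = 5p - 5q - 4 ⇒ q = - \frac{11}{9}.
General: T(n) = A·(-5)^n - \frac{2 n}{3} - \frac{11}{9}.
Apply T(0) = 1: A - \frac{11}{9} = 1 ⇒ A = \frac{20}{9}.
So T(n) = \frac{20 \left(-5\right)^{n}}{9} - \frac{2 n}{3} - \frac{11}{9}.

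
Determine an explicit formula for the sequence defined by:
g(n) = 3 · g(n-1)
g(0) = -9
Pure geometric recurrence with ratio 3.
By induction g(n) = g(0) · (3)^n = - 9 \cdot 3^{n}.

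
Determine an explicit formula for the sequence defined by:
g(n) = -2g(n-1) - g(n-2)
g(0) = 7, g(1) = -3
Characteristic equation: x² + 2x + 1 = 0, which is (x - (-1))².
Repeated root r = -1.
General solution: g(n) = (A + Bn)·(-1)^n.
From g(0) = 7: A = 7.
From g(1) = -3: (A + B)·(-1) = -3 ⇒ B = -4.
So g(n) = \left(7 - 4 n\right) \cdot (-1)^n.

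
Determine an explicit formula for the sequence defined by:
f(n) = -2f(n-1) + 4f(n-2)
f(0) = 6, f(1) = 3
Characteristic equation: x² + 2x - 4 = 0.
Discriminant Δ = (-2)² + 4·(4) = 20.
Roots r₁,₂ = (-2 ± √20)/2, so r₁ = -1 + \sqrt{5}, r₂ = - \sqrt{5} - 1.
General solution: f(n) = A·r₁^n + B·r₂^n.
From the initial conditions, A + B = 6 and r₁A + r₂B = 3.
Since r₁ - r₂ = √20: A = (3 - (6)r₂)/√20 = \frac{9 \sqrt{5}}{10} + 3, and B = 6 - A = 3 - \frac{9 \sqrt{5}}{10}.
So f(n) = \left(\frac{9 \sqrt{5}}{10} + 3\right)\left(-1 + \sqrt{5}\right)^n + \left(3 - \frac{9 \sqrt{5}}{10}\right)\left(- \sqrt{5} - 1\right)^n.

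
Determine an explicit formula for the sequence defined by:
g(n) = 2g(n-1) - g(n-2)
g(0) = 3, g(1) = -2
Characteristic equation: x² - 2x + 1 = 0, which is (x - (1))².
Repeated root r = 1.
General solution: g(n) = (A + Bn)·(1)^n.
From g(0) = 3: A = 3.
From g(1) = -2: (A + B)·(1) = -2 ⇒ B = -5.
So g(n) = \left(3 - 5 n\right) \cdot (1)^n.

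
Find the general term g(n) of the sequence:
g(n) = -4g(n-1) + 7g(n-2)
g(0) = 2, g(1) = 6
Characteristic equation: x² + 4x - 7 = 0.
Discriminant Δ = (-4)² + 4·(7) = 44.
Roots r₁,₂ = (-4 ± √44)/2, so r₁ = -2 + \sqrt{11}, r₂ = - \sqrt{11} - 2.
General solution: g(n) = A·r₁^n + B·r₂^n.
From the initial conditions, A + B = 2 and r₁A + r₂B = 6.
Since r₁ - r₂ = √44: A = (6 - (2)r₂)/√44 = 1 + \frac{5 \sqrt{11}}{11}, and B = 2 - A = 1 - \frac{5 \sqrt{11}}{11}.
So g(n) = \left(1 + \frac{5 \sqrt{11}}{11}\right)\left(-2 + \sqrt{11}\right)^n + \left(1 - \frac{5 \sqrt{11}}{11}\right)\left(- \sqrt{11} - 2\right)^n.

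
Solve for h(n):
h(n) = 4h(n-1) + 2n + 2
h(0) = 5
First-order linear with linear forcing.
Homogeneous solution: h_h(n) = A·(4)^n.
Try particular h_p(n) = pn + q. Substituting:
  pn + q = 4(p(n-1) + q) + 2n + 2.
Matching the n-coefficient: p = 4p + 2 ⇒ p = - \frac{2}{3}.
Matching constants: q = -4p + 4q + 2 ⇒ q = - \frac{14}{9}.
General: h(n) = A·(4)^n - \frac{2 n}{3} - \frac{14}{9}.
Apply h(0) = 5: A - \frac{14}{9} = 5 ⇒ A = \frac{59}{9}.
So h(n) = \frac{59 \cdot 4^{n}}{9} - \frac{2 n}{3} - \frac{14}{9}.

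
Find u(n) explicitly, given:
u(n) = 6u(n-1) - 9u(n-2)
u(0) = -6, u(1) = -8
Characteristic equation: x² - 6x + 9 = 0, which is (x - (3))².
Repeated root r = 3.
General solution: u(n) = (A + Bn)·(3)^n.
From u(0) = -6: A = -6.
From u(1) = -8: (A + B)·(3) = -8 ⇒ B = \frac{10}{3}.
So u(n) = \left(\frac{10 n}{3} - 6\right) \cdot (3)^n.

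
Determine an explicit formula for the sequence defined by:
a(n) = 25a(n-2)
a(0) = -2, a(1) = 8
Characteristic equation: x² - 25 = 0, which factors as (x - (5))(x - (-5)) = 0.
Roots r₁ = 5, r₂ = -5 (distinct).
General solution: a(n) = A·(5)^n + B·(-5)^n.
From a(0) = -2: A + B = -2.
From a(1) = 8: 5A - 5B = 8.
Solving: A = - \frac{1}{5}, B = - \frac{9}{5}.
So a(n) = - \frac{9 \left(-5\right)^{n}}{5} - \frac{5^{n}}{5}.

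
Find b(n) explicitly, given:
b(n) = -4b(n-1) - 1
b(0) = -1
First-order linear non-homogeneous.
Homogeneous solution: b_h(n) = A·(-4)^n.
Try constant particular solution b_p = K: K = -4K - 1 ⇒ K = - \frac{1}{5}.
General: b(n) = A·(-4)^n - \frac{1}{5}.
Apply b(0) = -1: A - \frac{1}{5} = -1 ⇒ A = - \frac{4}{5}.
So b(n) = - \frac{4 \left(-4\right)^{n}}{5} - \frac{1}{5}.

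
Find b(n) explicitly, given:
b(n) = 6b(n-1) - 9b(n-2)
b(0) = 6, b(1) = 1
Characteristic equation: x² - 6x + 9 = 0, which is (x - (3))².
Repeated root r = 3.
General solution: b(n) = (A + Bn)·(3)^n.
From b(0) = 6: A = 6.
From b(1) = 1: (A + B)·(3) = 1 ⇒ B = - \frac{17}{3}.
So b(n) = \left(6 - \frac{17 n}{3}\right) \cdot (3)^n.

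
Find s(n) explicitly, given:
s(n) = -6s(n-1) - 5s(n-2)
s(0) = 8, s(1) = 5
Characteristic equation: x² + 6x + 5 = 0, which factors as (x - (-1))(x - (-5)) = 0.
Roots r₁ = -1, r₂ = -5 (distinct).
General solution: s(n) = A·(-1)^n + B·(-5)^n.
From s(0) = 8: A + B = 8.
From s(1) = 5: -A - 5B = 5.
Solving: A = \frac{45}{4}, B = - \frac{13}{4}.
So s(n) = \frac{45 \left(-1\right)^{n}}{4} - \frac{13 \left(-5\right)^{n}}{4}.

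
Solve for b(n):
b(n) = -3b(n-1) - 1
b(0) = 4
First-order linear non-homogeneous.
Homogeneous solution: b_h(n) = A·(-3)^n.
Try constant particular solution b_p = K: K = -3K - 1 ⇒ K = - \frac{1}{4}.
General: b(n) = A·(-3)^n - \frac{1}{4}.
Apply b(0) = 4: A - \frac{1}{4} = 4 ⇒ A = \frac{17}{4}.
So b(n) = \frac{17 \left(-3\right)^{n}}{4} - \frac{1}{4}.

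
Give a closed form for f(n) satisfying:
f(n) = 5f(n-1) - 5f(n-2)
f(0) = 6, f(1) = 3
Characteristic equation: x² - 5x + 5 = 0.
Discriminant Δ = (5)² + 4·(-5) = 5.
Roots r₁,₂ = (5 ± √5)/2, so r₁ = \frac{\sqrt{5}}{2} + \frac{5}{2}, r₂ = \frac{5}{2} - \frac{\sqrt{5}}{2}.
General solution: f(n) = A·r₁^n + B·r₂^n.
From the initial conditions, A + B = 6 and r₁A + r₂B = 3.
Since r₁ - r₂ = √5: A = (3 - (6)r₂)/√5 = 3 - \frac{12 \sqrt{5}}{5}, and B = 6 - A = 3 + \frac{12 \sqrt{5}}{5}.
So f(n) = \left(3 - \frac{12 \sqrt{5}}{5}\right)\left(\frac{\sqrt{5}}{2} + \frac{5}{2}\right)^n + \left(3 + \frac{12 \sqrt{5}}{5}\right)\left(\frac{5}{2} - \frac{\sqrt{5}}{2}\right)^n.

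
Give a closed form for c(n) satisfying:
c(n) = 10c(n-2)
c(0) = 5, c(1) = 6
Characteristic equation: x² - 10 = 0.
Discriminant Δ = (0)² + 4·(10) = 40.
Roots r₁,₂ = (0 ± √40)/2, so r₁ = \sqrt{10}, r₂ = - \sqrt{10}.
General solution: c(n) = A·r₁^n + B·r₂^n.
From the initial conditions, A + B = 5 and r₁A + r₂B = 6.
Since r₁ - r₂ = √40: A = (6 - (5)r₂)/√40 = \frac{3 \sqrt{10}}{10} + \frac{5}{2}, and B = 5 - A = \frac{5}{2} - \frac{3 \sqrt{10}}{10}.
So c(n) = \left(\frac{3 \sqrt{10}}{10} + \frac{5}{2}\right)\left(\sqrt{10}\right)^n + \left(\frac{5}{2} - \frac{3 \sqrt{10}}{10}\right)\left(- \sqrt{10}\right)^n.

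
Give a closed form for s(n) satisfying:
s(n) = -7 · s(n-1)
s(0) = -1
Pure geometric recurrence with ratio -7.
By induction s(n) = s(0) · (-7)^n = - \left(-7\right)^{n}.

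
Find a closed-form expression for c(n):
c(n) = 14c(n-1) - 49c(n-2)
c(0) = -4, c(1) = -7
Characteristic equation: x² - 14x + 49 = 0, which is (x - (7))².
Repeated root r = 7.
General solution: c(n) = (A + Bn)·(7)^n.
From c(0) = -4: A = -4.
From c(1) = -7: (A + B)·(7) = -7 ⇒ B = 3.
So c(n) = \left(3 n - 4\right) \cdot (7)^n.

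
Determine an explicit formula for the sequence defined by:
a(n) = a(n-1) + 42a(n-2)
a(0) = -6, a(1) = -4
Characteristic equation: x² - x - 42 = 0, which factors as (x - (7))(x - (-6)) = 0.
Roots r₁ = 7, r₂ = -6 (distinct).
General solution: a(n) = A·(7)^n + B·(-6)^n.
From a(0) = -6: A + B = -6.
From a(1) = -4: 7A - 6B = -4.
Solving: A = - \frac{40}{13}, B = - \frac{38}{13}.
So a(n) = - \frac{38 \left(-6\right)^{n}}{13} - \frac{40 \cdot 7^{n}}{13}.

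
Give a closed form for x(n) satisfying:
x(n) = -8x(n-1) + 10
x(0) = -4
First-order linear non-homogeneous.
Homogeneous solution: x_h(n) = A·(-8)^n.
Try constant particular solution x_p = K: K = -8K + 10 ⇒ K = \frac{10}{9}.
General: x(n) = A·(-8)^n + \frac{10}{9}.
Apply x(0) = -4: A + \frac{10}{9} = -4 ⇒ A = - \frac{46}{9}.
So x(n) = \frac{10}{9} - \frac{46 \left(-8\right)^{n}}{9}.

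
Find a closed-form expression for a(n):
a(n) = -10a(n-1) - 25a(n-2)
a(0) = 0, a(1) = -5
Characteristic equation: x² + 10x + 25 = 0, which is (x - (-5))².
Repeated root r = -5.
General solution: a(n) = (A + Bn)·(-5)^n.
From a(0) = 0: A = 0.
From a(1) = -5: (A + B)·(-5) = -5 ⇒ B = 1.
So a(n) = \left(n\right) \cdot (-5)^n.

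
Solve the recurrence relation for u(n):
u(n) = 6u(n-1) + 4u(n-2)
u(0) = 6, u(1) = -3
Characteristic equation: x² - 6x - 4 = 0.
Discriminant Δ = (6)² + 4·(4) = 52.
Roots r₁,₂ = (6 ± √52)/2, so r₁ = 3 + \sqrt{13}, r₂ = 3 - \sqrt{13}.
General solution: u(n) = A·r₁^n + B·r₂^n.
From the initial conditions, A + B = 6 and r₁A + r₂B = -3.
Since r₁ - r₂ = √52: A = (-3 - (6)r₂)/√52 = 3 - \frac{21 \sqrt{13}}{26}, and B = 6 - A = \frac{21 \sqrt{13}}{26} + 3.
So u(n) = \left(3 - \frac{21 \sqrt{13}}{26}\right)\left(3 + \sqrt{13}\right)^n + \left(\frac{21 \sqrt{13}}{26} + 3\right)\left(3 - \sqrt{13}\right)^n.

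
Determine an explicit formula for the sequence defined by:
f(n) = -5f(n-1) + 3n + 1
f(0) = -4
First-order linear with linear forcing.
Homogeneous solution: f_h(n) = A·(-5)^n.
Try particular f_p(n) = pn + q. Substituting:
  pn + q = -5(p(n-1) + q) + 3n + 1.
Matching the n-coefficient: p = -5p + 3 ⇒ p = \frac{1}{2}.
Matching constants: q = 5p - 5q + 1 ⇒ q = \frac{7}{12}.
General: f(n) = A·(-5)^n + \frac{n}{2} + \frac{7}{12}.
Apply f(0) = -4: A + \frac{7}{12} = -4 ⇒ A = - \frac{55}{12}.
So f(n) = - \frac{55 \left(-5\right)^{n}}{12} + \frac{n}{2} + \frac{7}{12}.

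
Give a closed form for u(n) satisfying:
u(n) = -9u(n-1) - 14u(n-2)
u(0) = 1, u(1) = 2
Characteristic equation: x² + 9x + 14 = 0, which factors as (x - (-7))(x - (-2)) = 0.
Roots r₁ = -7, r₂ = -2 (distinct).
General solution: u(n) = A·(-7)^n + B·(-2)^n.
From u(0) = 1: A + B = 1.
From u(1) = 2: -7A - 2B = 2.
Solving: A = - \frac{4}{5}, B = \frac{9}{5}.
So u(n) = \frac{9 \left(-2\right)^{n}}{5} - \frac{4 \left(-7\right)^{n}}{5}.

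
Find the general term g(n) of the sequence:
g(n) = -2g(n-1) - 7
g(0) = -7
First-order linear non-homogeneous.
Homogeneous solution: g_h(n) = A·(-2)^n.
Try constant particular solution g_p = K: K = -2K - 7 ⇒ K = - \frac{7}{3}.
General: g(n) = A·(-2)^n - \frac{7}{3}.
Apply g(0) = -7: A - \frac{7}{3} = -7 ⇒ A = - \frac{14}{3}.
So g(n) = - \frac{14 \left(-2\right)^{n}}{3} - \frac{7}{3}.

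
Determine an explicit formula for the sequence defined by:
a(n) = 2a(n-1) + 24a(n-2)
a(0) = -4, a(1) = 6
Characteristic equation: x² - 2x - 24 = 0, which factors as (x - (-4))(x - (6)) = 0.
Roots r₁ = -4, r₂ = 6 (distinct).
General solution: a(n) = A·(-4)^n + B·(6)^n.
From a(0) = -4: A + B = -4.
From a(1) = 6: -4A + 6B = 6.
Solving: A = -3, B = -1.
So a(n) = - 3 \left(-4\right)^{n} - 6^{n}.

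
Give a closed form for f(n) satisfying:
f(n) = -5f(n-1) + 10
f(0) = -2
First-order linear non-homogeneous.
Homogeneous solution: f_h(n) = A·(-5)^n.
Try constant particular solution f_p = K: K = -5K + 10 ⇒ K = \frac{5}{3}.
General: f(n) = A·(-5)^n + \frac{5}{3}.
Apply f(0) = -2: A + \frac{5}{3} = -2 ⇒ A = - \frac{11}{3}.
So f(n) = \frac{5}{3} - \frac{11 \left(-5\right)^{n}}{3}.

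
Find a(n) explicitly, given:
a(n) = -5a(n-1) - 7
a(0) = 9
First-order linear non-homogeneous.
Homogeneous solution: a_h(n) = A·(-5)^n.
Try constant particular solution a_p = K: K = -5K - 7 ⇒ K = - \frac{7}{6}.
General: a(n) = A·(-5)^n - \frac{7}{6}.
Apply a(0) = 9: A - \frac{7}{6} = 9 ⇒ A = \frac{61}{6}.
So a(n) = \frac{61 \left(-5\right)^{n}}{6} - \frac{7}{6}.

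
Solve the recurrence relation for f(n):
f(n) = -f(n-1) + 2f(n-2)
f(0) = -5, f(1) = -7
Characteristic equation: x² + x - 2 = 0, which factors as (x - (1))(x - (-2)) = 0.
Roots r₁ = 1, r₂ = -2 (distinct).
General solution: f(n) = A·(1)^n + B·(-2)^n.
From f(0) = -5: A + B = -5.
From f(1) = -7: A - 2B = -7.
Solving: A = - \frac{17}{3}, B = \frac{2}{3}.
So f(n) = \frac{2 \left(-2\right)^{n}}{3} - \frac{17}{3}.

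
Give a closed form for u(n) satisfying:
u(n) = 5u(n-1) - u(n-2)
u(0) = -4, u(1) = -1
Characteristic equation: x² - 5x + 1 = 0.
Discriminant Δ = (5)² + 4·(-1) = 21.
Roots r₁,₂ = (5 ± √21)/2, so r₁ = \frac{\sqrt{21}}{2} + \frac{5}{2}, r₂ = \frac{5}{2} - \frac{\sqrt{21}}{2}.
General solution: u(n) = A·r₁^n + B·r₂^n.
From the initial conditions, A + B = -4 and r₁A + r₂B = -1.
Since r₁ - r₂ = √21: A = (-1 - (-4)r₂)/√21 = -2 + \frac{3 \sqrt{21}}{7}, and B = -4 - A = -2 - \frac{3 \sqrt{21}}{7}.
So u(n) = \left(-2 + \frac{3 \sqrt{21}}{7}\right)\left(\frac{\sqrt{21}}{2} + \frac{5}{2}\right)^n + \left(-2 - \frac{3 \sqrt{21}}{7}\right)\left(\frac{5}{2} - \frac{\sqrt{21}}{2}\right)^n.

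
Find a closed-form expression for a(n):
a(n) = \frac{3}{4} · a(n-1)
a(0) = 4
Pure geometric recurrence with ratio \frac{3}{4}.
By induction a(n) = a(0) · (\frac{3}{4})^n = 4 \left(\frac{3}{4}\right)^{n}.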